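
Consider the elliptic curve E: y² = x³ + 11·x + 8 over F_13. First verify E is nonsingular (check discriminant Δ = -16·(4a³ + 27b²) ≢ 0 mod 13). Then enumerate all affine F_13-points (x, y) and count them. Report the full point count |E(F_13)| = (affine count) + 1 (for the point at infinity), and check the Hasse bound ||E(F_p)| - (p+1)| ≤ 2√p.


Affine points = {(2, 5), (2, 8), (3, 4), (3, 9), (4, 5), (4, 8), (6, 2), (6, 11), (7, 5), (7, 8), (8, 6), (8, 7), (9, 2), (9, 11), (10, 0), (11, 2), (11, 11), (12, 3), (12, 10)}; affine count = 19; |E(F_13)| = 20.

Discriminant check: Δ ∝ 4a³ + 27b² = 4·11³ + 27·8² = 4·1331 + 27·64 ≡ 6 (mod 13). Nonzero ⇒ E is nonsingular.
For each x ∈ F_13, compute rhs = x³ + 11·x + 8 mod 13, then count y ∈ F_13 with y² ≡ rhs.
  x = 0: rhs = 8, matching y values: none (0 points).
  x = 1: rhs = 7, matching y values: none (0 points).
  x = 2: rhs = 12, matching y values: 5, 8 (2 points).
  x = 3: rhs = 3, matching y values: 4, 9 (2 points).
  x = 4: rhs = 12, matching y values: 5, 8 (2 points).
  x = 5: rhs = 6, matching y values: none (0 points).
  x = 6: rhs = 4, matching y values: 2, 11 (2 points).
  x = 7: rhs = 12, matching y values: 5, 8 (2 points).
  x = 8: rhs = 10, matching y values: 6, 7 (2 points).
  x = 9: rhs = 4, matching y values: 2, 11 (2 points).
  x = 10: rhs = 0, matching y values: 0 (1 points).
  x = 11: rhs = 4, matching y values: 2, 11 (2 points).
  x = 12: rhs = 9, matching y values: 3, 10 (2 points).
Total affine count: 19.
Full point count |E(F_13)| = 19 + 1 = 20.
Hasse bound: |20 − (13+1)| = |6| = 6 ≤ 2√13 ≈ 7.2111 ✓.


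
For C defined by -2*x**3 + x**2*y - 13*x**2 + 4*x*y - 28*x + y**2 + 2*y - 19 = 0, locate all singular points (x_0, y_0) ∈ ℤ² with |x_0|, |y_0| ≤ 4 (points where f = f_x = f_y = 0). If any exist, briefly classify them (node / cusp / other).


Singular points: {(-2, 1)}; classification: cusp.

Compute partial derivatives:
  f_x = -6*x**2 + 2*x*y - 26*x + 4*y - 28.
  f_y = x**2 + 4*x + 2*y + 2.
Scan x_0 ∈ {−4, ..., 4}. For each x_0, f_y(x_0, y) is a polynomial in y; find its integer roots y ∈ {−4, ..., 4}, then test f_x and f at those candidates.
  x = -4: f_y(-4, y) = 2*y + 2; vanishes at y ∈ {-1}. (-4, -1): f_x = -16 ≠ 0.
  x = -3: f_y(-3, y) = 2*y - 1; no integer root y with |y| ≤ 4.
  x = -2: f_y(-2, y) = 2*y - 2; vanishes at y ∈ {1}. (-2, 1): f_x = 0, f = 0 — SINGULAR.
  x = -1: f_y(-1, y) = 2*y - 1; no integer root y with |y| ≤ 4.
  x = 0: f_y(0, y) = 2*y + 2; vanishes at y ∈ {-1}. (0, -1): f_x = -32 ≠ 0.
  x = 1: f_y(1, y) = 2*y + 7; no integer root y with |y| ≤ 4.
  x = 2: f_y(2, y) = 2*y + 14; no integer root y with |y| ≤ 4.
  x = 3: f_y(3, y) = 2*y + 23; no integer root y with |y| ≤ 4.
  x = 4: f_y(4, y) = 2*y + 34; no integer root y with |y| ≤ 4.
Only singular point on the grid: (-2, 1).
Classify: substitute x = -2 + u, y = 1 + v and expand: f = -2*u**3 + u**2*v + v**2.
No constant or linear terms (consistent with a singular point). Quadratic part: v**2. Cubic part: -2*u**3 + u**2*v.
The quadratic part v**2 is a perfect square, so there is a single (double) tangent line v = 0, i.e. y = 1. Restricting the cubic part to that line (v = 0) leaves -2*u**3 ≠ 0, so f is not divisible by v and the branch is v² ≈ 2*u**3 to lowest order — this is a cusp.
Classification: cusp.


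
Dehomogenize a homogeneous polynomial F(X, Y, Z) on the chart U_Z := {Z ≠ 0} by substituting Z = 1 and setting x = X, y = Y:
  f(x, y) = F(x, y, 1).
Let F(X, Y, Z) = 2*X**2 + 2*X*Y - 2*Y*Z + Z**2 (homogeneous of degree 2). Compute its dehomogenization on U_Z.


f(x, y) = 2*x**2 + 2*x*y - 2*y + 1

On U_Z we set Z = 1. Each monomial c·X^i·Y^j·Z^k in F becomes c·x^i·y^j·1^k = c·x^i·y^j.
Substituting Z = 1: F(X, Y, 1) = 2*x**2 + 2*x*y - 2*y + 1.
Note: deg(f) ≤ deg(F) = 2; strict inequality happens when F is divisible by Z (lost terms).


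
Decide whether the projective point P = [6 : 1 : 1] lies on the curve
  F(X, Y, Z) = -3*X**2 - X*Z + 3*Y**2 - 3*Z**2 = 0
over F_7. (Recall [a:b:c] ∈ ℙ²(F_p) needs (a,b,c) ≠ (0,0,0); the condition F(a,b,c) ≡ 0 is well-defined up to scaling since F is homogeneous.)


F(6,1,1) ≡ 5 (mod 7); P is NOT on the curve.

Evaluate F(6, 1, 1) term-by-term (mod 7).
  -3*X**2 ↦ -3·36·1·1 = -108
  -X*Z ↦ -1·6·1·1 = -6
  3*Y**2 ↦ 3·1·1·1 = 3
  -3*Z**2 ↦ -3·1·1·1 = -3
Sum: F(6, 1, 1) = (-108) + (-6) + (3) + (-3) = -114.
Reducing mod 7: -114 ≡ 5 (mod 7).
Since F(a, b, c) ≡ 5 ≠ 0 (mod 7), P does NOT lie on the curve.


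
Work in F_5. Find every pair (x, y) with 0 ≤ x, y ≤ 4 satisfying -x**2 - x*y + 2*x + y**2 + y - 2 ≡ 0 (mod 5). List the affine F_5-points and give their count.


Affine F_5-points: {(0, 1), (0, 3), (1, 1), (1, 4), (2, 2), (2, 4), (3, 0), (3, 2), (4, 0), (4, 3)}; count = 10.

For each of the 25 pairs (x, y) ∈ F_5², evaluate f(x, y) mod 5. Record the zeros.
  x = 0: [0↦3, 1↦0, 2↦4, 3↦0, 4↦3]  zeros at y ∈ {1, 3}
  x = 1: [0↦4, 1↦0, 2↦3, 3↦3, 4↦0]  zeros at y ∈ {1, 4}
  x = 2: [0↦3, 1↦3, 2↦0, 3↦4, 4↦0]  zeros at y ∈ {2, 4}
  x = 3: [0↦0, 1↦4, 2↦0, 3↦3, 4↦3]  zeros at y ∈ {0, 2}
  x = 4: [0↦0, 1↦3, 2↦3, 3↦0, 4↦4]  zeros at y ∈ {0, 3}
Collecting zeros: affine points = {(0, 1), (0, 3), (1, 1), (1, 4), (2, 2), (2, 4), (3, 0), (3, 2), (4, 0), (4, 3)}.
Total count |C(F_5)_aff| = 10.


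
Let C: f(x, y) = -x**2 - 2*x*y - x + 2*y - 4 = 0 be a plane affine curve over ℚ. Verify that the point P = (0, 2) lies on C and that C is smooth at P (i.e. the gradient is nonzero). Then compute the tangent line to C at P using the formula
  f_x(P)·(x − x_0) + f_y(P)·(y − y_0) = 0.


Tangent line at P: -5*x + 2*y - 4 = 0.

Step 1: f(0, 2) = 0, so P lies on C.
Step 2: partial derivatives
  f_x(x, y) = -2*x - 2*y - 1, f_y(x, y) = 2 - 2*x.
  f_x(P) = -5, f_y(P) = 2 (gradient nonzero, so P is smooth).
Step 3: tangent line at P: -5·(x − 0) + 2·(y − 2) = 0.
Expanding: -5*x + 2*y - 4 = 0.


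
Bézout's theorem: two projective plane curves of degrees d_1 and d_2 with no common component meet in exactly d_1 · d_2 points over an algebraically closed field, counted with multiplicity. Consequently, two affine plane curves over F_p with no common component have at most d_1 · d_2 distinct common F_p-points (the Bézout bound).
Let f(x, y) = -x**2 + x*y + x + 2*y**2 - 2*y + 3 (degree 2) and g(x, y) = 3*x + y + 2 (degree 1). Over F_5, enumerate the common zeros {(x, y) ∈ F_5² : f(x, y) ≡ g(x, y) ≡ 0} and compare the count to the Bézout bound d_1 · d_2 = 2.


Common zeros: {(0, 3), (4, 1)}; count = 2; Bézout bound = 2.

deg(f) = 2, deg(g) = 1, so Bézout bound = 2.
Scan x ∈ F_5. For each x, list the y ∈ F_5 with f(x, y) ≡ 0 and those with g(x, y) ≡ 0 (mod 5); the common zeros in that column are the intersection.
  x = 0: f ≡ 0 at y ∈ {3}; g ≡ 0 at y ∈ {3}; common: {3}.
  x = 1: f ≡ 0 at y ∈ ∅; g ≡ 0 at y ∈ {0}; common: ∅.
  x = 2: f ≡ 0 at y ∈ ∅; g ≡ 0 at y ∈ {2}; common: ∅.
  x = 3: f ≡ 0 at y ∈ {1}; g ≡ 0 at y ∈ {4}; common: ∅.
  x = 4: f ≡ 0 at y ∈ {1, 3}; g ≡ 0 at y ∈ {1}; common: {1}.
Collecting: common zeros = {(0, 3), (4, 1)}, so the count is 2.
Comparison with the Bézout bound: 2 ≤ 2 = deg(f)·deg(g), as expected for curves with no common component (the bound is attained).


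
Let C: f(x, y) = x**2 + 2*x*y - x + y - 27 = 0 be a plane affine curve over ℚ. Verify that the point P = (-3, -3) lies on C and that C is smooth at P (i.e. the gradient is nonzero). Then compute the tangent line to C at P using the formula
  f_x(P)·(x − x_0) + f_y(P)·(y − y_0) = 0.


Tangent line at P: -13*x - 5*y - 54 = 0.

Step 1: f(-3, -3) = 0, so P lies on C.
Step 2: partial derivatives
  f_x(x, y) = 2*x + 2*y - 1, f_y(x, y) = 2*x + 1.
  f_x(P) = -13, f_y(P) = -5 (gradient nonzero, so P is smooth).
Step 3: tangent line at P: -13·(x − -3) + -5·(y − -3) = 0.
Expanding: -13*x - 5*y - 54 = 0.


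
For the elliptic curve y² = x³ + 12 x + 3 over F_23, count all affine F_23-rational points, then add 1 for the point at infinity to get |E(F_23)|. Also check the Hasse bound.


Affine points = {(0, 7), (0, 16), (1, 4), (1, 19), (2, 9), (2, 14), (4, 0), (5, 2), (5, 21), (7, 4), (7, 19), (8, 6), (8, 17), (9, 9), (9, 14), (12, 9), (12, 14), (15, 4), (15, 19), (16, 6), (16, 17), (18, 5), (18, 18), (19, 11), (19, 12), (20, 3), (20, 20), (22, 6), (22, 17)}; affine count = 29; |E(F_23)| = 30.

Discriminant check: Δ ∝ 4a³ + 27b² = 4·12³ + 27·3² = 4·1728 + 27·9 ≡ 2 (mod 23). Nonzero ⇒ E is nonsingular.
For each x ∈ F_23, compute rhs = x³ + 12·x + 3 mod 23, then count y ∈ F_23 with y² ≡ rhs.
  x = 0: rhs = 3, matching y values: 7, 16 (2 points).
  x = 1: rhs = 16, matching y values: 4, 19 (2 points).
  x = 2: rhs = 12, matching y values: 9, 14 (2 points).
  x = 3: rhs = 20, matching y values: none (0 points).
  x = 4: rhs = 0, matching y values: 0 (1 points).
  x = 5: rhs = 4, matching y values: 2, 21 (2 points).
  x = 6: rhs = 15, matching y values: none (0 points).
  x = 7: rhs = 16, matching y values: 4, 19 (2 points).
  x = 8: rhs = 13, matching y values: 6, 17 (2 points).
  x = 9: rhs = 12, matching y values: 9, 14 (2 points).
  x = 10: rhs = 19, matching y values: none (0 points).
  x = 11: rhs = 17, matching y values: none (0 points).
  x = 12: rhs = 12, matching y values: 9, 14 (2 points).
  x = 13: rhs = 10, matching y values: none (0 points).
  x = 14: rhs = 17, matching y values: none (0 points).
  x = 15: rhs = 16, matching y values: 4, 19 (2 points).
  x = 16: rhs = 13, matching y values: 6, 17 (2 points).
  x = 17: rhs = 14, matching y values: none (0 points).
  x = 18: rhs = 2, matching y values: 5, 18 (2 points).
  x = 19: rhs = 6, matching y values: 11, 12 (2 points).
  x = 20: rhs = 9, matching y values: 3, 20 (2 points).
  x = 21: rhs = 17, matching y values: none (0 points).
  x = 22: rhs = 13, matching y values: 6, 17 (2 points).
Total affine count: 29.
Full point count |E(F_23)| = 29 + 1 = 30.
Hasse bound: |30 − (23+1)| = |6| = 6 ≤ 2√23 ≈ 9.5917 ✓.


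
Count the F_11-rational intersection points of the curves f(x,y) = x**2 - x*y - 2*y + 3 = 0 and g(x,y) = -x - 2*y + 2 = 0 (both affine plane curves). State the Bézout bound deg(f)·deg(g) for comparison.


Common zeros: {(5, 4), (6, 9)}; count = 2; Bézout bound = 2.

deg(f) = 2, deg(g) = 1, so Bézout bound = 2.
Scan x ∈ F_11. For each x, list the y ∈ F_11 with f(x, y) ≡ 0 and those with g(x, y) ≡ 0 (mod 11); the common zeros in that column are the intersection.
  x = 0: f ≡ 0 at y ∈ {7}; g ≡ 0 at y ∈ {1}; common: ∅.
  x = 1: f ≡ 0 at y ∈ {5}; g ≡ 0 at y ∈ {6}; common: ∅.
  x = 2: f ≡ 0 at y ∈ {10}; g ≡ 0 at y ∈ {0}; common: ∅.
  x = 3: f ≡ 0 at y ∈ {9}; g ≡ 0 at y ∈ {5}; common: ∅.
  x = 4: f ≡ 0 at y ∈ {5}; g ≡ 0 at y ∈ {10}; common: ∅.
  x = 5: f ≡ 0 at y ∈ {4}; g ≡ 0 at y ∈ {4}; common: {4}.
  x = 6: f ≡ 0 at y ∈ {9}; g ≡ 0 at y ∈ {9}; common: {9}.
  x = 7: f ≡ 0 at y ∈ {7}; g ≡ 0 at y ∈ {3}; common: ∅.
  x = 8: f ≡ 0 at y ∈ {10}; g ≡ 0 at y ∈ {8}; common: ∅.
  x = 9: f ≡ 0 at y ∈ ∅; g ≡ 0 at y ∈ {2}; common: ∅.
  x = 10: f ≡ 0 at y ∈ {4}; g ≡ 0 at y ∈ {7}; common: ∅.
Collecting: common zeros = {(5, 4), (6, 9)}, so the count is 2.
Comparison with the Bézout bound: 2 ≤ 2 = deg(f)·deg(g), as expected for curves with no common component (the bound is attained).


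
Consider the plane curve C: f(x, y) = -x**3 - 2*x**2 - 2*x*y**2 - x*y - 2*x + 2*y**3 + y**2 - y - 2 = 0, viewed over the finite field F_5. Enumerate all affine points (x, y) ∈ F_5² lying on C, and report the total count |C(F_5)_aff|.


Affine F_5-points: {(0, 1), (3, 1), (3, 2), (4, 3), (4, 4)}; count = 5.

For each of the 25 pairs (x, y) ∈ F_5², evaluate f(x, y) mod 5. Record the zeros.
  x = 0: [0↦3, 1↦0, 2↦1, 3↦3, 4↦3]  zeros at y ∈ {1}
  x = 1: [0↦3, 1↦2, 2↦1, 3↦2, 4↦2]  zeros at y ∈ ∅
  x = 2: [0↦3, 1↦4, 2↦1, 3↦1, 4↦1]  zeros at y ∈ ∅
  x = 3: [0↦2, 1↦0, 2↦0, 3↦4, 4↦4]  zeros at y ∈ {1, 2}
  x = 4: [0↦4, 1↦4, 2↦2, 3↦0, 4↦0]  zeros at y ∈ {3, 4}
Collecting zeros: affine points = {(0, 1), (3, 1), (3, 2), (4, 3), (4, 4)}.
Total count |C(F_5)_aff| = 5.


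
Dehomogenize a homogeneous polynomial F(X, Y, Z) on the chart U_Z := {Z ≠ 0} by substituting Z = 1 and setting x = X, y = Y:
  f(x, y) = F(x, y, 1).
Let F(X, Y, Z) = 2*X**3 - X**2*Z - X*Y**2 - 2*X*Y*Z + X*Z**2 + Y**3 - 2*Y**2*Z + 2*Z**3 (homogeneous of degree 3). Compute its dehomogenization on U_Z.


f(x, y) = 2*x**3 - x**2 - x*y**2 - 2*x*y + x + y**3 - 2*y**2 + 2

On U_Z we set Z = 1. Each monomial c·X^i·Y^j·Z^k in F becomes c·x^i·y^j·1^k = c·x^i·y^j.
Substituting Z = 1: F(X, Y, 1) = 2*x**3 - x**2 - x*y**2 - 2*x*y + x + y**3 - 2*y**2 + 2.
Note: deg(f) ≤ deg(F) = 3; strict inequality happens when F is divisible by Z (lost terms).


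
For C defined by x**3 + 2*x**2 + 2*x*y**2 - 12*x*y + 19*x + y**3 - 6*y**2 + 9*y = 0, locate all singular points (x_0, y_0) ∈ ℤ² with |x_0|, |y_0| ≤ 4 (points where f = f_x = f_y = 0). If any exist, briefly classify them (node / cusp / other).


Singular points: {(-1, 3)}; classification: node.

Compute partial derivatives:
  f_x = 3*x**2 + 4*x + 2*y**2 - 12*y + 19.
  f_y = 4*x*y - 12*x + 3*y**2 - 12*y + 9.
Scan x_0 ∈ {−4, ..., 4}. For each x_0, f_y(x_0, y) is a polynomial in y; find its integer roots y ∈ {−4, ..., 4}, then test f_x and f at those candidates.
  x = -4: f_y(-4, y) = 3*y**2 - 28*y + 57; vanishes at y ∈ {3}. (-4, 3): f_x = 33 ≠ 0.
  x = -3: f_y(-3, y) = 3*y**2 - 24*y + 45; vanishes at y ∈ {3}. (-3, 3): f_x = 16 ≠ 0.
  x = -2: f_y(-2, y) = 3*y**2 - 20*y + 33; vanishes at y ∈ {3}. (-2, 3): f_x = 5 ≠ 0.
  x = -1: f_y(-1, y) = 3*y**2 - 16*y + 21; vanishes at y ∈ {3}. (-1, 3): f_x = 0, f = 0 — SINGULAR.
  x = 0: f_y(0, y) = 3*y**2 - 12*y + 9; vanishes at y ∈ {1, 3}. (0, 1): f_x = 9 ≠ 0; (0, 3): f_x = 1 ≠ 0.
  x = 1: f_y(1, y) = 3*y**2 - 8*y - 3; vanishes at y ∈ {3}. (1, 3): f_x = 8 ≠ 0.
  x = 2: f_y(2, y) = 3*y**2 - 4*y - 15; vanishes at y ∈ {3}. (2, 3): f_x = 21 ≠ 0.
  x = 3: f_y(3, y) = 3*y**2 - 27; vanishes at y ∈ {-3, 3}. (3, -3): f_x = 112 ≠ 0; (3, 3): f_x = 40 ≠ 0.
  x = 4: f_y(4, y) = 3*y**2 + 4*y - 39; vanishes at y ∈ {3}. (4, 3): f_x = 65 ≠ 0.
Only singular point on the grid: (-1, 3).
Classify: substitute x = -1 + u, y = 3 + v and expand: f = u**3 - u**2 + 2*u*v**2 + v**3 + v**2.
No constant or linear terms (consistent with a singular point). Quadratic part: -u**2 + v**2. Cubic part: u**3 + 2*u*v**2 + v**3.
The quadratic part v**2 - u**2 = (v − u)(v + u) splits into two distinct linear factors, so there are two distinct tangent lines y − 3 = ±(x − -1) — this is a node (ordinary double point).
Classification: node.


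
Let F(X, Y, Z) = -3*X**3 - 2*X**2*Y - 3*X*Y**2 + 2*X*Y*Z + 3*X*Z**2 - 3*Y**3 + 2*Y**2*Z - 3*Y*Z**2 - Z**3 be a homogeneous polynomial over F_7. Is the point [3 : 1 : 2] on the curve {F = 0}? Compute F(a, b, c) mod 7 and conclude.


F(3,1,2) ≡ 5 (mod 7); P is NOT on the curve.

Evaluate F(3, 1, 2) term-by-term (mod 7).
  -3*X**3 ↦ -3·27·1·1 = -81
  -2*X**2*Y ↦ -2·9·1·1 = -18
  -3*X*Y**2 ↦ -3·3·1·1 = -9
  2*X*Y*Z ↦ 2·3·1·2 = 12
  3*X*Z**2 ↦ 3·3·1·4 = 36
  -3*Y**3 ↦ -3·1·1·1 = -3
  2*Y**2*Z ↦ 2·1·1·2 = 4
  -3*Y*Z**2 ↦ -3·1·1·4 = -12
  -Z**3 ↦ -1·1·1·8 = -8
Sum: F(3, 1, 2) = (-81) + (-18) + (-9) + (12) + (36) + (-3) + (4) + (-12) + (-8) = -79.
Reducing mod 7: -79 ≡ 5 (mod 7).
Since F(a, b, c) ≡ 5 ≠ 0 (mod 7), P does NOT lie on the curve.


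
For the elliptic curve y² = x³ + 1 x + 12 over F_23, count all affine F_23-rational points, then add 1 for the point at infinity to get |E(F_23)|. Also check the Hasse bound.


Affine points = {(0, 9), (0, 14), (5, 2), (5, 21), (6, 2), (6, 21), (8, 7), (8, 16), (12, 2), (12, 21), (19, 6), (19, 17), (21, 5), (21, 18)}; affine count = 14; |E(F_23)| = 15.

Discriminant check: Δ ∝ 4a³ + 27b² = 4·1³ + 27·12² = 4·1 + 27·144 ≡ 5 (mod 23). Nonzero ⇒ E is nonsingular.
For each x ∈ F_23, compute rhs = x³ + 1·x + 12 mod 23, then count y ∈ F_23 with y² ≡ rhs.
  x = 0: rhs = 12, matching y values: 9, 14 (2 points).
  x = 1: rhs = 14, matching y values: none (0 points).
  x = 2: rhs = 22, matching y values: none (0 points).
  x = 3: rhs = 19, matching y values: none (0 points).
  x = 4: rhs = 11, matching y values: none (0 points).
  x = 5: rhs = 4, matching y values: 2, 21 (2 points).
  x = 6: rhs = 4, matching y values: 2, 21 (2 points).
  x = 7: rhs = 17, matching y values: none (0 points).
  x = 8: rhs = 3, matching y values: 7, 16 (2 points).
  x = 9: rhs = 14, matching y values: none (0 points).
  x = 10: rhs = 10, matching y values: none (0 points).
  x = 11: rhs = 20, matching y values: none (0 points).
  x = 12: rhs = 4, matching y values: 2, 21 (2 points).
  x = 13: rhs = 14, matching y values: none (0 points).
  x = 14: rhs = 10, matching y values: none (0 points).
  x = 15: rhs = 21, matching y values: none (0 points).
  x = 16: rhs = 7, matching y values: none (0 points).
  x = 17: rhs = 20, matching y values: none (0 points).
  x = 18: rhs = 20, matching y values: none (0 points).
  x = 19: rhs = 13, matching y values: 6, 17 (2 points).
  x = 20: rhs = 5, matching y values: none (0 points).
  x = 21: rhs = 2, matching y values: 5, 18 (2 points).
  x = 22: rhs = 10, matching y values: none (0 points).
Total affine count: 14.
Full point count |E(F_23)| = 14 + 1 = 15.
Hasse bound: |15 − (23+1)| = |-9| = 9 ≤ 2√23 ≈ 9.5917 ✓.


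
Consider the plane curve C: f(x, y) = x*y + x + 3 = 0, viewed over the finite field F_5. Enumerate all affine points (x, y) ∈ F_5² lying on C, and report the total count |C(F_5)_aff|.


Affine F_5-points: {(1, 1), (2, 0), (3, 3), (4, 2)}; count = 4.

For each of the 25 pairs (x, y) ∈ F_5², evaluate f(x, y) mod 5. Record the zeros.
  x = 0: [0↦3, 1↦3, 2↦3, 3↦3, 4↦3]  zeros at y ∈ ∅
  x = 1: [0↦4, 1↦0, 2↦1, 3↦2, 4↦3]  zeros at y ∈ {1}
  x = 2: [0↦0, 1↦2, 2↦4, 3↦1, 4↦3]  zeros at y ∈ {0}
  x = 3: [0↦1, 1↦4, 2↦2, 3↦0, 4↦3]  zeros at y ∈ {3}
  x = 4: [0↦2, 1↦1, 2↦0, 3↦4, 4↦3]  zeros at y ∈ {2}
Collecting zeros: affine points = {(1, 1), (2, 0), (3, 3), (4, 2)}.
Total count |C(F_5)_aff| = 4.


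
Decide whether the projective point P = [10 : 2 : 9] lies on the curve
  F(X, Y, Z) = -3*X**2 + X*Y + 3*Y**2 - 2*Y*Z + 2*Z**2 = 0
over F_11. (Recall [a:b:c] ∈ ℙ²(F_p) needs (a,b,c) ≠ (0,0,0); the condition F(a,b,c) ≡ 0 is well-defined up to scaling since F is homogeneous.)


F(10,2,9) ≡ 1 (mod 11); P is NOT on the curve.

Evaluate F(10, 2, 9) term-by-term (mod 11).
  -3*X**2 ↦ -3·100·1·1 = -300
  X*Y ↦ 1·10·2·1 = 20
  3*Y**2 ↦ 3·1·4·1 = 12
  -2*Y*Z ↦ -2·1·2·9 = -36
  2*Z**2 ↦ 2·1·1·81 = 162
Sum: F(10, 2, 9) = (-300) + (20) + (12) + (-36) + (162) = -142.
Reducing mod 11: -142 ≡ 1 (mod 11).
Since F(a, b, c) ≡ 1 ≠ 0 (mod 11), P does NOT lie on the curve.


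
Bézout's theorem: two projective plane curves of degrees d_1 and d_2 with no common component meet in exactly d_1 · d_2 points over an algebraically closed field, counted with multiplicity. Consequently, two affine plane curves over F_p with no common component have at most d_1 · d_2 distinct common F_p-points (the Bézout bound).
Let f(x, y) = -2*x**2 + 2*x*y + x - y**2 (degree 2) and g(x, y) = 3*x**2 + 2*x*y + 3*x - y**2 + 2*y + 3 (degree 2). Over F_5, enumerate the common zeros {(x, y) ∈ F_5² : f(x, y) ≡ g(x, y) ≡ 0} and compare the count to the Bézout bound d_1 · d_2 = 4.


Common zeros: ∅; count = 0; Bézout bound = 4.

deg(f) = 2, deg(g) = 2, so Bézout bound = 4.
Scan x ∈ F_5. For each x, list the y ∈ F_5 with f(x, y) ≡ 0 and those with g(x, y) ≡ 0 (mod 5); the common zeros in that column are the intersection.
  x = 0: f ≡ 0 at y ∈ {0}; g ≡ 0 at y ∈ {3, 4}; common: ∅.
  x = 1: f ≡ 0 at y ∈ {1}; g ≡ 0 at y ∈ ∅; common: ∅.
  x = 2: f ≡ 0 at y ∈ ∅; g ≡ 0 at y ∈ {3}; common: ∅.
  x = 3: f ≡ 0 at y ∈ {0, 1}; g ≡ 0 at y ∈ {4}; common: ∅.
  x = 4: f ≡ 0 at y ∈ ∅; g ≡ 0 at y ∈ ∅; common: ∅.
Collecting: common zeros = ∅, so the count is 0.
Comparison with the Bézout bound: 0 ≤ 4 = deg(f)·deg(g), as expected for curves with no common component (the affine F_5-count falls short of the bound because intersections may lie at infinity, over extension fields, or carry multiplicity).


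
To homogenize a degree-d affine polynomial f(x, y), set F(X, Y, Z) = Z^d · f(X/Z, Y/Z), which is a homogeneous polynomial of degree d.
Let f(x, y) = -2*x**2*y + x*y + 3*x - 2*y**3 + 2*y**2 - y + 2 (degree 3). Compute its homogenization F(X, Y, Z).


F(X, Y, Z) = -2*X**2*Y + X*Y*Z + 3*X*Z**2 - 2*Y**3 + 2*Y**2*Z - Y*Z**2 + 2*Z**3

deg(f) = 3.
Substitute x = X/Z, y = Y/Z into f, then multiply by Z^3.
  monomial -2·x^2·y^1 ↦ -2·X^2·Y^1·Z^0.
  monomial 1·x^1·y^1 ↦ 1·X^1·Y^1·Z^1.
  monomial 3·x^1·y^0 ↦ 3·X^1·Y^0·Z^2.
  monomial -2·x^0·y^3 ↦ -2·X^0·Y^3·Z^0.
  monomial 2·x^0·y^2 ↦ 2·X^0·Y^2·Z^1.
  monomial -1·x^0·y^1 ↦ -1·X^0·Y^1·Z^2.
  monomial 2·x^0·y^0 ↦ 2·X^0·Y^0·Z^3.
Collecting: F(X, Y, Z) = -2*X**2*Y + X*Y*Z + 3*X*Z**2 - 2*Y**3 + 2*Y**2*Z - Y*Z**2 + 2*Z**3.


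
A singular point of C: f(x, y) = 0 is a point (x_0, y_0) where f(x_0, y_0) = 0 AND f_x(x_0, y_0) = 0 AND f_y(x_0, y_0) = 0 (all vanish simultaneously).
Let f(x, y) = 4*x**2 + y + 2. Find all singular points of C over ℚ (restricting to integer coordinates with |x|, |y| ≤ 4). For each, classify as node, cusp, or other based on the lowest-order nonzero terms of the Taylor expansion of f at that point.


No singular points in the scanned grid; C is smooth there.

Compute partial derivatives:
  f_x = 8*x.
  f_y = 1.
f_y = 1 is a nonzero constant, so f_y never vanishes: no point (x, y) can satisfy f = f_x = f_y = 0. In particular no (x, y) ∈ {−4, ..., 4}² is singular; the curve is smooth.


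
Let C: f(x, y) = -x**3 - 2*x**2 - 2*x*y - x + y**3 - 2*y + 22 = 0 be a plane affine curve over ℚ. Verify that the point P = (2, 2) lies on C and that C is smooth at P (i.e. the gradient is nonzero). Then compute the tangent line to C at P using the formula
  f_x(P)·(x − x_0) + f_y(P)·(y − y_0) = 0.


Tangent line at P: -25*x + 6*y + 38 = 0.

Step 1: f(2, 2) = 0, so P lies on C.
Step 2: partial derivatives
  f_x(x, y) = -3*x**2 - 4*x - 2*y - 1, f_y(x, y) = -2*x + 3*y**2 - 2.
  f_x(P) = -25, f_y(P) = 6 (gradient nonzero, so P is smooth).
Step 3: tangent line at P: -25·(x − 2) + 6·(y − 2) = 0.
Expanding: -25*x + 6*y + 38 = 0.


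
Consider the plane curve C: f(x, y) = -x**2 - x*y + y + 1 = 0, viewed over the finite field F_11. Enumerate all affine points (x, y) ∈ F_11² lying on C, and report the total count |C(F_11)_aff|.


Affine F_11-points: {(0, 10), (1, 0), (1, 1), (1, 2), (1, 3), (1, 4), (1, 5), (1, 6), (1, 7), (1, 8), (1, 9), (1, 10), (2, 8), (3, 7), (4, 6), (5, 5), (6, 4), (7, 3), (8, 2), (9, 1), (10, 0)}; count = 21.

For each of the 121 pairs (x, y) ∈ F_11², evaluate f(x, y) mod 11. Record the zeros.
  x = 0: [0↦1, 1↦2, 2↦3, 3↦4, 4↦5, 5↦6, 6↦7, 7↦8, 8↦9, 9↦10, 10↦0]  zeros at y ∈ {10}
  x = 1: [0↦0, 1↦0, 2↦0, 3↦0, 4↦0, 5↦0, 6↦0, 7↦0, 8↦0, 9↦0, 10↦0]  zeros at y ∈ {0, 1, 2, 3, 4, 5, 6, 7, 8, 9, 10}
  x = 2: [0↦8, 1↦7, 2↦6, 3↦5, 4↦4, 5↦3, 6↦2, 7↦1, 8↦0, 9↦10, 10↦9]  zeros at y ∈ {8}
  x = 3: [0↦3, 1↦1, 2↦10, 3↦8, 4↦6, 5↦4, 6↦2, 7↦0, 8↦9, 9↦7, 10↦5]  zeros at y ∈ {7}
  x = 4: [0↦7, 1↦4, 2↦1, 3↦9, 4↦6, 5↦3, 6↦0, 7↦8, 8↦5, 9↦2, 10↦10]  zeros at y ∈ {6}
  x = 5: [0↦9, 1↦5, 2↦1, 3↦8, 4↦4, 5↦0, 6↦7, 7↦3, 8↦10, 9↦6, 10↦2]  zeros at y ∈ {5}
  x = 6: [0↦9, 1↦4, 2↦10, 3↦5, 4↦0, 5↦6, 6↦1, 7↦7, 8↦2, 9↦8, 10↦3]  zeros at y ∈ {4}
  x = 7: [0↦7, 1↦1, 2↦6, 3↦0, 4↦5, 5↦10, 6↦4, 7↦9, 8↦3, 9↦8, 10↦2]  zeros at y ∈ {3}
  x = 8: [0↦3, 1↦7, 2↦0, 3↦4, 4↦8, 5↦1, 6↦5, 7↦9, 8↦2, 9↦6, 10↦10]  zeros at y ∈ {2}
  x = 9: [0↦8, 1↦0, 2↦3, 3↦6, 4↦9, 5↦1, 6↦4, 7↦7, 8↦10, 9↦2, 10↦5]  zeros at y ∈ {1}
  x = 10: [0↦0, 1↦2, 2↦4, 3↦6, 4↦8, 5↦10, 6↦1, 7↦3, 8↦5, 9↦7, 10↦9]  zeros at y ∈ {0}
Collecting zeros: affine points = {(0, 10), (1, 0), (1, 1), (1, 2), (1, 3), (1, 4), (1, 5), (1, 6), (1, 7), (1, 8), (1, 9), (1, 10), (2, 8), (3, 7), (4, 6), (5, 5), (6, 4), (7, 3), (8, 2), (9, 1), (10, 0)}.
Total count |C(F_11)_aff| = 21.


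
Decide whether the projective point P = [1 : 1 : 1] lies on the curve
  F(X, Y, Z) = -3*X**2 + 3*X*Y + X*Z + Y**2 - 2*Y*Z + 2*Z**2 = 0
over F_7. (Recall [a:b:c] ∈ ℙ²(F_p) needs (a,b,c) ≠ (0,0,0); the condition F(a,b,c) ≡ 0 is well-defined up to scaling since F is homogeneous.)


F(1,1,1) ≡ 2 (mod 7); P is NOT on the curve.

Evaluate F(1, 1, 1) term-by-term (mod 7).
  -3*X**2 ↦ -3·1·1·1 = -3
  3*X*Y ↦ 3·1·1·1 = 3
  X*Z ↦ 1·1·1·1 = 1
  Y**2 ↦ 1·1·1·1 = 1
  -2*Y*Z ↦ -2·1·1·1 = -2
  2*Z**2 ↦ 2·1·1·1 = 2
Sum: F(1, 1, 1) = (-3) + (3) + (1) + (1) + (-2) + (2) = 2.
Reducing mod 7: 2 ≡ 2 (mod 7).
Since F(a, b, c) ≡ 2 ≠ 0 (mod 7), P does NOT lie on the curve.


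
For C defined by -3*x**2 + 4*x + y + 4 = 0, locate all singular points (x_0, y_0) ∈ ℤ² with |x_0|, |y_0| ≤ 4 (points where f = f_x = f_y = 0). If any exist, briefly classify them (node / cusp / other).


No singular points in the scanned grid; C is smooth there.

Compute partial derivatives:
  f_x = 4 - 6*x.
  f_y = 1.
f_y = 1 is a nonzero constant, so f_y never vanishes: no point (x, y) can satisfy f = f_x = f_y = 0. In particular no (x, y) ∈ {−4, ..., 4}² is singular; the curve is smooth.


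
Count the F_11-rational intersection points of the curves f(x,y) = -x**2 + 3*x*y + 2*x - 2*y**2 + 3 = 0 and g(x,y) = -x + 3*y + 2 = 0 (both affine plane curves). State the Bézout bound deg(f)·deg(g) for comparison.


Common zeros: ∅; count = 0; Bézout bound = 2.

deg(f) = 2, deg(g) = 1, so Bézout bound = 2.
Scan x ∈ F_11. For each x, list the y ∈ F_11 with f(x, y) ≡ 0 and those with g(x, y) ≡ 0 (mod 11); the common zeros in that column are the intersection.
  x = 0: f ≡ 0 at y ∈ ∅; g ≡ 0 at y ∈ {3}; common: ∅.
  x = 1: f ≡ 0 at y ∈ ∅; g ≡ 0 at y ∈ {7}; common: ∅.
  x = 2: f ≡ 0 at y ∈ {6, 8}; g ≡ 0 at y ∈ {0}; common: ∅.
  x = 3: f ≡ 0 at y ∈ {0, 10}; g ≡ 0 at y ∈ {4}; common: ∅.
  x = 4: f ≡ 0 at y ∈ {2, 4}; g ≡ 0 at y ∈ {8}; common: ∅.
  x = 5: f ≡ 0 at y ∈ ∅; g ≡ 0 at y ∈ {1}; common: ∅.
  x = 6: f ≡ 0 at y ∈ ∅; g ≡ 0 at y ∈ {5}; common: ∅.
  x = 7: f ≡ 0 at y ∈ {6, 10}; g ≡ 0 at y ∈ {9}; common: ∅.
  x = 8: f ≡ 0 at y ∈ ∅; g ≡ 0 at y ∈ {2}; common: ∅.
  x = 9: f ≡ 0 at y ∈ ∅; g ≡ 0 at y ∈ {6}; common: ∅.
  x = 10: f ≡ 0 at y ∈ {0, 4}; g ≡ 0 at y ∈ {10}; common: ∅.
Collecting: common zeros = ∅, so the count is 0.
Comparison with the Bézout bound: 0 ≤ 2 = deg(f)·deg(g), as expected for curves with no common component (the affine F_11-count falls short of the bound because intersections may lie at infinity, over extension fields, or carry multiplicity).


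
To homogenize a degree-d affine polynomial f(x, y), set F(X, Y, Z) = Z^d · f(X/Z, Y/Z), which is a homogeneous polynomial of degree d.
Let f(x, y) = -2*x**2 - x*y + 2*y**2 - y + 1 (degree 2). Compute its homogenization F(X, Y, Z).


F(X, Y, Z) = -2*X**2 - X*Y + 2*Y**2 - Y*Z + Z**2

deg(f) = 2.
Substitute x = X/Z, y = Y/Z into f, then multiply by Z^2.
  monomial -2·x^2·y^0 ↦ -2·X^2·Y^0·Z^0.
  monomial -1·x^1·y^1 ↦ -1·X^1·Y^1·Z^0.
  monomial 2·x^0·y^2 ↦ 2·X^0·Y^2·Z^0.
  monomial -1·x^0·y^1 ↦ -1·X^0·Y^1·Z^1.
  monomial 1·x^0·y^0 ↦ 1·X^0·Y^0·Z^2.
Collecting: F(X, Y, Z) = -2*X**2 - X*Y + 2*Y**2 - Y*Z + Z**2.


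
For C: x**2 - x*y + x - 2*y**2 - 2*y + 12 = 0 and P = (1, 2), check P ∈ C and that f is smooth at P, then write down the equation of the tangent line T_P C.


Tangent line at P: x - 11*y + 21 = 0.

Step 1: f(1, 2) = 0, so P lies on C.
Step 2: partial derivatives
  f_x(x, y) = 2*x - y + 1, f_y(x, y) = -x - 4*y - 2.
  f_x(P) = 1, f_y(P) = -11 (gradient nonzero, so P is smooth).
Step 3: tangent line at P: 1·(x − 1) + -11·(y − 2) = 0.
Expanding: x - 11*y + 21 = 0.


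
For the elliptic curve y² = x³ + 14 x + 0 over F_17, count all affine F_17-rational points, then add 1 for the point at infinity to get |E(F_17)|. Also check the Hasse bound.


Affine points = {(0, 0), (1, 7), (1, 10), (2, 6), (2, 11), (3, 1), (3, 16), (4, 1), (4, 16), (5, 5), (5, 12), (7, 4), (7, 13), (10, 1), (10, 16), (12, 3), (12, 14), (13, 4), (13, 13), (14, 4), (14, 13), (15, 7), (15, 10), (16, 6), (16, 11)}; affine count = 25; |E(F_17)| = 26.

Discriminant check: Δ ∝ 4a³ + 27b² = 4·14³ + 27·0² = 4·2744 + 27·0 ≡ 11 (mod 17). Nonzero ⇒ E is nonsingular.
For each x ∈ F_17, compute rhs = x³ + 14·x + 0 mod 17, then count y ∈ F_17 with y² ≡ rhs.
  x = 0: rhs = 0, matching y values: 0 (1 points).
  x = 1: rhs = 15, matching y values: 7, 10 (2 points).
  x = 2: rhs = 2, matching y values: 6, 11 (2 points).
  x = 3: rhs = 1, matching y values: 1, 16 (2 points).
  x = 4: rhs = 1, matching y values: 1, 16 (2 points).
  x = 5: rhs = 8, matching y values: 5, 12 (2 points).
  x = 6: rhs = 11, matching y values: none (0 points).
  x = 7: rhs = 16, matching y values: 4, 13 (2 points).
  x = 8: rhs = 12, matching y values: none (0 points).
  x = 9: rhs = 5, matching y values: none (0 points).
  x = 10: rhs = 1, matching y values: 1, 16 (2 points).
  x = 11: rhs = 6, matching y values: none (0 points).
  x = 12: rhs = 9, matching y values: 3, 14 (2 points).
  x = 13: rhs = 16, matching y values: 4, 13 (2 points).
  x = 14: rhs = 16, matching y values: 4, 13 (2 points).
  x = 15: rhs = 15, matching y values: 7, 10 (2 points).
  x = 16: rhs = 2, matching y values: 6, 11 (2 points).
Total affine count: 25.
Full point count |E(F_17)| = 25 + 1 = 26.
Hasse bound: |26 − (17+1)| = |8| = 8 ≤ 2√17 ≈ 8.2462 ✓.


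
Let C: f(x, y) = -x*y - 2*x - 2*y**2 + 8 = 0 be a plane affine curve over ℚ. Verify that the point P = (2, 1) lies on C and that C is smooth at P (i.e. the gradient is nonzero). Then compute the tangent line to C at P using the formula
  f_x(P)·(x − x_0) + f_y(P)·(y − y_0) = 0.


Tangent line at P: -3*x - 6*y + 12 = 0.

Step 1: f(2, 1) = 0, so P lies on C.
Step 2: partial derivatives
  f_x(x, y) = -y - 2, f_y(x, y) = -x - 4*y.
  f_x(P) = -3, f_y(P) = -6 (gradient nonzero, so P is smooth).
Step 3: tangent line at P: -3·(x − 2) + -6·(y − 1) = 0.
Expanding: -3*x - 6*y + 12 = 0.


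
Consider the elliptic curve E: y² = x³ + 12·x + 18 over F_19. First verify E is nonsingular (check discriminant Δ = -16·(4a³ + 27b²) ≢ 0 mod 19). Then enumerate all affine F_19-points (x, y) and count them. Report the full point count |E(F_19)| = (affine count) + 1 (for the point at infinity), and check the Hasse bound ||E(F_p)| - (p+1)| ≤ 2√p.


Affine points = {(3, 9), (3, 10), (4, 4), (4, 15), (9, 0), (10, 6), (10, 13), (12, 3), (12, 16), (14, 2), (14, 17), (15, 1), (15, 18), (17, 9), (17, 10), (18, 9), (18, 10)}; affine count = 17; |E(F_19)| = 18.

Discriminant check: Δ ∝ 4a³ + 27b² = 4·12³ + 27·18² = 4·1728 + 27·324 ≡ 4 (mod 19). Nonzero ⇒ E is nonsingular.
For each x ∈ F_19, compute rhs = x³ + 12·x + 18 mod 19, then count y ∈ F_19 with y² ≡ rhs.
  x = 0: rhs = 18, matching y values: none (0 points).
  x = 1: rhs = 12, matching y values: none (0 points).
  x = 2: rhs = 12, matching y values: none (0 points).
  x = 3: rhs = 5, matching y values: 9, 10 (2 points).
  x = 4: rhs = 16, matching y values: 4, 15 (2 points).
  x = 5: rhs = 13, matching y values: none (0 points).
  x = 6: rhs = 2, matching y values: none (0 points).
  x = 7: rhs = 8, matching y values: none (0 points).
  x = 8: rhs = 18, matching y values: none (0 points).
  x = 9: rhs = 0, matching y values: 0 (1 points).
  x = 10: rhs = 17, matching y values: 6, 13 (2 points).
  x = 11: rhs = 18, matching y values: none (0 points).
  x = 12: rhs = 9, matching y values: 3, 16 (2 points).
  x = 13: rhs = 15, matching y values: none (0 points).
  x = 14: rhs = 4, matching y values: 2, 17 (2 points).
  x = 15: rhs = 1, matching y values: 1, 18 (2 points).
  x = 16: rhs = 12, matching y values: none (0 points).
  x = 17: rhs = 5, matching y values: 9, 10 (2 points).
  x = 18: rhs = 5, matching y values: 9, 10 (2 points).
Total affine count: 17.
Full point count |E(F_19)| = 17 + 1 = 18.
Hasse bound: |18 − (19+1)| = |-2| = 2 ≤ 2√19 ≈ 8.7178 ✓.


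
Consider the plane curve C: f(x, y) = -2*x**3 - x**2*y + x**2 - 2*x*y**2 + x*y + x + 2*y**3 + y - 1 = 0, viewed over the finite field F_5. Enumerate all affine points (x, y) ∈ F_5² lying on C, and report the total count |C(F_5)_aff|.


Affine F_5-points: {(1, 1), (4, 3)}; count = 2.

For each of the 25 pairs (x, y) ∈ F_5², evaluate f(x, y) mod 5. Record the zeros.
  x = 0: [0↦4, 1↦2, 2↦2, 3↦1, 4↦1]  zeros at y ∈ ∅
  x = 1: [0↦4, 1↦0, 2↦4, 3↦3, 4↦4]  zeros at y ∈ {1}
  x = 2: [0↦4, 1↦1, 2↦2, 3↦4, 4↦4]  zeros at y ∈ ∅
  x = 3: [0↦2, 1↦3, 2↦4, 3↦2, 4↦4]  zeros at y ∈ ∅
  x = 4: [0↦1, 1↦4, 2↦3, 3↦0, 4↦2]  zeros at y ∈ {3}
Collecting zeros: affine points = {(1, 1), (4, 3)}.
Total count |C(F_5)_aff| = 2.


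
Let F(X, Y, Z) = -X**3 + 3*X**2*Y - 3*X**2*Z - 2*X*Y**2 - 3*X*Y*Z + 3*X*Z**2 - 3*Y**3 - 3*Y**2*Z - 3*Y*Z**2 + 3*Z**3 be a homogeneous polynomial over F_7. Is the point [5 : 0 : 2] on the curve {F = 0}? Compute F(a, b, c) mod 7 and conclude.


F(5,0,2) ≡ 5 (mod 7); P is NOT on the curve.

Evaluate F(5, 0, 2) term-by-term (mod 7).
  -X**3 ↦ -1·125·1·1 = -125
  3*X**2*Y ↦ 3·25·0·1 = 0
  -3*X**2*Z ↦ -3·25·1·2 = -150
  -2*X*Y**2 ↦ -2·5·0·1 = 0
  -3*X*Y*Z ↦ -3·5·0·2 = 0
  3*X*Z**2 ↦ 3·5·1·4 = 60
  -3*Y**3 ↦ -3·1·0·1 = 0
  -3*Y**2*Z ↦ -3·1·0·2 = 0
  -3*Y*Z**2 ↦ -3·1·0·4 = 0
  3*Z**3 ↦ 3·1·1·8 = 24
Sum: F(5, 0, 2) = (-125) + (0) + (-150) + (0) + (0) + (60) + (0) + (0) + (0) + (24) = -191.
Reducing mod 7: -191 ≡ 5 (mod 7).
Since F(a, b, c) ≡ 5 ≠ 0 (mod 7), P does NOT lie on the curve.


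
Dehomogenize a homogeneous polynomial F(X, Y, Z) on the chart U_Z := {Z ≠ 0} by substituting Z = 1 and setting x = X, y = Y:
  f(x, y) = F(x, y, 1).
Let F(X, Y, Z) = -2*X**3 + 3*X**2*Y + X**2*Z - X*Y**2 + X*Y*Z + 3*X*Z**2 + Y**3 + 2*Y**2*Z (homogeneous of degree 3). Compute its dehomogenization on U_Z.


f(x, y) = -2*x**3 + 3*x**2*y + x**2 - x*y**2 + x*y + 3*x + y**3 + 2*y**2

On U_Z we set Z = 1. Each monomial c·X^i·Y^j·Z^k in F becomes c·x^i·y^j·1^k = c·x^i·y^j.
Substituting Z = 1: F(X, Y, 1) = -2*x**3 + 3*x**2*y + x**2 - x*y**2 + x*y + 3*x + y**3 + 2*y**2.
Note: deg(f) ≤ deg(F) = 3; strict inequality happens when F is divisible by Z (lost terms).


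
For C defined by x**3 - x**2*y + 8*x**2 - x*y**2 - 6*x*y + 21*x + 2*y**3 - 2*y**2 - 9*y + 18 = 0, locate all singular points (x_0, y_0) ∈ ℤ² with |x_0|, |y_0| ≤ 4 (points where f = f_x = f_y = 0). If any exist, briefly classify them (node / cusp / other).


Singular points: {(-3, 0)}; classification: node.

Compute partial derivatives:
  f_x = 3*x**2 - 2*x*y + 16*x - y**2 - 6*y + 21.
  f_y = -x**2 - 2*x*y - 6*x + 6*y**2 - 4*y - 9.
Scan x_0 ∈ {−4, ..., 4}. For each x_0, f_y(x_0, y) is a polynomial in y; find its integer roots y ∈ {−4, ..., 4}, then test f_x and f at those candidates.
  x = -4: f_y(-4, y) = 6*y**2 + 4*y - 1; no integer root y with |y| ≤ 4.
  x = -3: f_y(-3, y) = 6*y**2 + 2*y; vanishes at y ∈ {0}. (-3, 0): f_x = 0, f = 0 — SINGULAR.
  x = -2: f_y(-2, y) = 6*y**2 - 1; no integer root y with |y| ≤ 4.
  x = -1: f_y(-1, y) = 6*y**2 - 2*y - 4; vanishes at y ∈ {1}. (-1, 1): f_x = 3 ≠ 0.
  x = 0: f_y(0, y) = 6*y**2 - 4*y - 9; no integer root y with |y| ≤ 4.
  x = 1: f_y(1, y) = 6*y**2 - 6*y - 16; no integer root y with |y| ≤ 4.
  x = 2: f_y(2, y) = 6*y**2 - 8*y - 25; no integer root y with |y| ≤ 4.
  x = 3: f_y(3, y) = 6*y**2 - 10*y - 36; no integer root y with |y| ≤ 4.
  x = 4: f_y(4, y) = 6*y**2 - 12*y - 49; no integer root y with |y| ≤ 4.
Only singular point on the grid: (-3, 0).
Classify: substitute x = -3 + u, y = 0 + v and expand: f = u**3 - u**2*v - u**2 - u*v**2 + 2*v**3 + v**2.
No constant or linear terms (consistent with a singular point). Quadratic part: -u**2 + v**2. Cubic part: u**3 - u**2*v - u*v**2 + 2*v**3.
The quadratic part v**2 - u**2 = (v − u)(v + u) splits into two distinct linear factors, so there are two distinct tangent lines y − 0 = ±(x − -3) — this is a node (ordinary double point).
Classification: node.


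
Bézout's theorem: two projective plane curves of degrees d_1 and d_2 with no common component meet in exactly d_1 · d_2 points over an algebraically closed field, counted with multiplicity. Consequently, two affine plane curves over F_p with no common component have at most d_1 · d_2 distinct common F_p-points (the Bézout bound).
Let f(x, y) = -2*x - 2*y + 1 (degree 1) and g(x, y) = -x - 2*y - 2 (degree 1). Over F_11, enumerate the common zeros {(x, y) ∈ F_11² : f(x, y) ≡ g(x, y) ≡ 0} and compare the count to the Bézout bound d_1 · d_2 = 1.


Common zeros: {(3, 3)}; count = 1; Bézout bound = 1.

deg(f) = 1, deg(g) = 1, so Bézout bound = 1.
Scan x ∈ F_11. For each x, list the y ∈ F_11 with f(x, y) ≡ 0 and those with g(x, y) ≡ 0 (mod 11); the common zeros in that column are the intersection.
  x = 0: f ≡ 0 at y ∈ {6}; g ≡ 0 at y ∈ {10}; common: ∅.
  x = 1: f ≡ 0 at y ∈ {5}; g ≡ 0 at y ∈ {4}; common: ∅.
  x = 2: f ≡ 0 at y ∈ {4}; g ≡ 0 at y ∈ {9}; common: ∅.
  x = 3: f ≡ 0 at y ∈ {3}; g ≡ 0 at y ∈ {3}; common: {3}.
  x = 4: f ≡ 0 at y ∈ {2}; g ≡ 0 at y ∈ {8}; common: ∅.
  x = 5: f ≡ 0 at y ∈ {1}; g ≡ 0 at y ∈ {2}; common: ∅.
  x = 6: f ≡ 0 at y ∈ {0}; g ≡ 0 at y ∈ {7}; common: ∅.
  x = 7: f ≡ 0 at y ∈ {10}; g ≡ 0 at y ∈ {1}; common: ∅.
  x = 8: f ≡ 0 at y ∈ {9}; g ≡ 0 at y ∈ {6}; common: ∅.
  x = 9: f ≡ 0 at y ∈ {8}; g ≡ 0 at y ∈ {0}; common: ∅.
  x = 10: f ≡ 0 at y ∈ {7}; g ≡ 0 at y ∈ {5}; common: ∅.
Collecting: common zeros = {(3, 3)}, so the count is 1.
Comparison with the Bézout bound: 1 ≤ 1 = deg(f)·deg(g), as expected for curves with no common component (the bound is attained).


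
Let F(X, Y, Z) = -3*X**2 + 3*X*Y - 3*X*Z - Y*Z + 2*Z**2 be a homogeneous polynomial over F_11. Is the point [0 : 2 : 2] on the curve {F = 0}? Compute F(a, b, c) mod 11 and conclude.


F(0,2,2) ≡ 4 (mod 11); P is NOT on the curve.

Evaluate F(0, 2, 2) term-by-term (mod 11).
  -3*X**2 ↦ -3·0·1·1 = 0
  3*X*Y ↦ 3·0·2·1 = 0
  -3*X*Z ↦ -3·0·1·2 = 0
  -Y*Z ↦ -1·1·2·2 = -4
  2*Z**2 ↦ 2·1·1·4 = 8
Sum: F(0, 2, 2) = (0) + (0) + (0) + (-4) + (8) = 4.
Reducing mod 11: 4 ≡ 4 (mod 11).
Since F(a, b, c) ≡ 4 ≠ 0 (mod 11), P does NOT lie on the curve.


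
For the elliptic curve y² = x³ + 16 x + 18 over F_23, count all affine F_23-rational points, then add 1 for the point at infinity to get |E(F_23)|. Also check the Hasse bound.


Affine points = {(0, 8), (0, 15), (1, 9), (1, 14), (2, 9), (2, 14), (3, 1), (3, 22), (4, 10), (4, 13), (5, 4), (5, 19), (6, 10), (6, 13), (7, 6), (7, 17), (12, 11), (12, 12), (13, 10), (13, 13), (16, 0), (20, 9), (20, 14), (21, 1), (21, 22), (22, 1), (22, 22)}; affine count = 27; |E(F_23)| = 28.

Discriminant check: Δ ∝ 4a³ + 27b² = 4·16³ + 27·18² = 4·4096 + 27·324 ≡ 16 (mod 23). Nonzero ⇒ E is nonsingular.
For each x ∈ F_23, compute rhs = x³ + 16·x + 18 mod 23, then count y ∈ F_23 with y² ≡ rhs.
  x = 0: rhs = 18, matching y values: 8, 15 (2 points).
  x = 1: rhs = 12, matching y values: 9, 14 (2 points).
  x = 2: rhs = 12, matching y values: 9, 14 (2 points).
  x = 3: rhs = 1, matching y values: 1, 22 (2 points).
  x = 4: rhs = 8, matching y values: 10, 13 (2 points).
  x = 5: rhs = 16, matching y values: 4, 19 (2 points).
  x = 6: rhs = 8, matching y values: 10, 13 (2 points).
  x = 7: rhs = 13, matching y values: 6, 17 (2 points).
  x = 8: rhs = 14, matching y values: none (0 points).
  x = 9: rhs = 17, matching y values: none (0 points).
  x = 10: rhs = 5, matching y values: none (0 points).
  x = 11: rhs = 7, matching y values: none (0 points).
  x = 12: rhs = 6, matching y values: 11, 12 (2 points).
  x = 13: rhs = 8, matching y values: 10, 13 (2 points).
  x = 14: rhs = 19, matching y values: none (0 points).
  x = 15: rhs = 22, matching y values: none (0 points).
  x = 16: rhs = 0, matching y values: 0 (1 points).
  x = 17: rhs = 5, matching y values: none (0 points).
  x = 18: rhs = 20, matching y values: none (0 points).
  x = 19: rhs = 5, matching y values: none (0 points).
  x = 20: rhs = 12, matching y values: 9, 14 (2 points).
  x = 21: rhs = 1, matching y values: 1, 22 (2 points).
  x = 22: rhs = 1, matching y values: 1, 22 (2 points).
Total affine count: 27.
Full point count |E(F_23)| = 27 + 1 = 28.
Hasse bound: |28 − (23+1)| = |4| = 4 ≤ 2√23 ≈ 9.5917 ✓.
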